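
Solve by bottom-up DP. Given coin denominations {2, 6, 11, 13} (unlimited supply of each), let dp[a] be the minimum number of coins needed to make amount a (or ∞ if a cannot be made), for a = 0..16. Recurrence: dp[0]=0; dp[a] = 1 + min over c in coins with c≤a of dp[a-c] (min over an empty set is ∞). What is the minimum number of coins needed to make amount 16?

4

 a  0  1  2  3  4  5  6  7  8  9 10 11 12 13 14 15 16
dp  0  -  1  -  2  -  1  -  2  -  3  1  2  1  3  2  4
(- denotes ∞ / unreachable)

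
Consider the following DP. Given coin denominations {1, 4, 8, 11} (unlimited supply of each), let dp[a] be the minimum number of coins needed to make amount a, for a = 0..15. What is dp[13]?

3

 a  0  1  2  3  4  5  6  7  8  9 10 11 12 13 14 15
dp  0  1  2  3  1  2  3  4  1  2  3  1  2  3  4  2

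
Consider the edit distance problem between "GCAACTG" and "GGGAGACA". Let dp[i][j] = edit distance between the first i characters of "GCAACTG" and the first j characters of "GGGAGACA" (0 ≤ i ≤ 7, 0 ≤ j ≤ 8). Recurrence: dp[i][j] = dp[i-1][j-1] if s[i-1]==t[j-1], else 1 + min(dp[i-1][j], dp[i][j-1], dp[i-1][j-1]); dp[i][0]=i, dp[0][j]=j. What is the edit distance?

5

   ''  G  G  G  A  G  A  C  A
''  0  1  2  3  4  5  6  7  8
 G  1  0  1  2  3  4  5  6  7
 C  2  1  1  2  3  4  5  5  6
 A  3  2  2  2  2  3  4  5  5
 A  4  3  3  3  2  3  3  4  5
 C  5  4  4  4  3  3  4  3  4
 T  6  5  5  5  4  4  4  4  4
 G  7  6  5  5  5  4  5  5  5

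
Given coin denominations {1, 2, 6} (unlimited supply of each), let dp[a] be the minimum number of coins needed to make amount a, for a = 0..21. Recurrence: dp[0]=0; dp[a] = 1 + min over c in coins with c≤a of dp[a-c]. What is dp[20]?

4

 a  0  1  2  3  4  5  6  7  8  9 10 11 12 13 14 15 16 17 18 19 20 21
dp  0  1  1  2  2  3  1  2  2  3  3  4  2  3  3  4  4  5  3  4  4  5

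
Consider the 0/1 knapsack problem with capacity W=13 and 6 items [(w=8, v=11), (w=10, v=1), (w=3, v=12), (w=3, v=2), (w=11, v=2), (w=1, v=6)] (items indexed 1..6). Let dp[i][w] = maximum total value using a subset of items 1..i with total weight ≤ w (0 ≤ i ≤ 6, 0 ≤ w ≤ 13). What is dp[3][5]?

i\w   0   1   2   3   4   5   6   7   8   9  10  11  12  13
  0   0   0   0   0   0   0   0   0   0   0   0   0   0   0
  1   0   0   0   0   0   0   0   0  11  11  11  11  11  11
  2   0   0   0   0   0   0   0   0  11  11  11  11  11  11
  3   0   0   0  12  12  12  12  12  12  12  12  23  23  23
  4   0   0   0  12  12  12  14  14  14  14  14  23  23  23
  5   0   0   0  12  12  12  14  14  14  14  14  23  23  23
  6   0   6   6  12  18  18  18  20  20  20  20  23  29  29

12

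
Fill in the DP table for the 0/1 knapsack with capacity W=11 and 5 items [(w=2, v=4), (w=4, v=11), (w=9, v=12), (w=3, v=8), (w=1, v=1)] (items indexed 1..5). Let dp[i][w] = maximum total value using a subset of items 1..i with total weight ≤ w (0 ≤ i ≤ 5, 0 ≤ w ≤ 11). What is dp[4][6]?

i\w   0   1   2   3   4   5   6   7   8   9  10  11
  0   0   0   0   0   0   0   0   0   0   0   0   0
  1   0   0   4   4   4   4   4   4   4   4   4   4
  2   0   0   4   4  11  11  15  15  15  15  15  15
  3   0   0   4   4  11  11  15  15  15  15  15  16
  4   0   0   4   8  11  12  15  19  19  23  23  23
  5   0   1   4   8  11  12  15  19  20  23  24  24

15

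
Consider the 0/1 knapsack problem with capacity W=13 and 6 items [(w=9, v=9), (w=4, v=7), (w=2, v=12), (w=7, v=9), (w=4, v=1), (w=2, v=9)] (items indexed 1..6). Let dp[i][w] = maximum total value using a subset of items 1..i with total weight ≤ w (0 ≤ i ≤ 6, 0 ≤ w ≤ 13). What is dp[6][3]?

12

i\w   0   1   2   3   4   5   6   7   8   9  10  11  12  13
  0   0   0   0   0   0   0   0   0   0   0   0   0   0   0
  1   0   0   0   0   0   0   0   0   0   9   9   9   9   9
  2   0   0   0   0   7   7   7   7   7   9   9   9   9  16
  3   0   0  12  12  12  12  19  19  19  19  19  21  21  21
  4   0   0  12  12  12  12  19  19  19  21  21  21  21  28
  5   0   0  12  12  12  12  19  19  19  21  21  21  21  28
  6   0   0  12  12  21  21  21  21  28  28  28  30  30  30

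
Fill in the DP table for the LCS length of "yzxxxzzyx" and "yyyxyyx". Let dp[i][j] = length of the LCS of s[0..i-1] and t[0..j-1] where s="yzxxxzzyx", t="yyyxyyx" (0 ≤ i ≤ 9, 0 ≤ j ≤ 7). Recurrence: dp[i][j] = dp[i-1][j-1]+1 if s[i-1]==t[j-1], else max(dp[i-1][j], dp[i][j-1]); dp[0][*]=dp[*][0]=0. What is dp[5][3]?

   ''  y  y  y  x  y  y  x
''  0  0  0  0  0  0  0  0
 y  0  1  1  1  1  1  1  1
 z  0  1  1  1  1  1  1  1
 x  0  1  1  1  2  2  2  2
 x  0  1  1  1  2  2  2  3
 x  0  1  1  1  2  2  2  3
 z  0  1  1  1  2  2  2  3
 z  0  1  1  1  2  2  2  3
 y  0  1  2  2  2  3  3  3
 x  0  1  2  2  3  3  3  4

1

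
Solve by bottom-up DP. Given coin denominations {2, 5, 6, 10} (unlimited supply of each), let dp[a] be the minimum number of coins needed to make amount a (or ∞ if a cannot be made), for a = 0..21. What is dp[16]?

 a  0  1  2  3  4  5  6  7  8  9 10 11 12 13 14 15 16 17 18 19 20 21
dp  0  -  1  -  2  1  1  2  2  3  1  2  2  3  3  2  2  3  3  4  2  3
(- denotes ∞ / unreachable)

2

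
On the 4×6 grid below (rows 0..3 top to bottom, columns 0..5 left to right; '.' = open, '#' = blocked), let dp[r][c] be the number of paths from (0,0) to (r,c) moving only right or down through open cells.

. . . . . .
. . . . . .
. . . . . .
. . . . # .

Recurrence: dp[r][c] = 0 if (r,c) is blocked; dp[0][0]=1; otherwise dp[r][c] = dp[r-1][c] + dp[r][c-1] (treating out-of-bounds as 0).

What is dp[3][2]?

r\c   0   1   2   3   4   5
  0   1   1   1   1   1   1
  1   1   2   3   4   5   6
  2   1   3   6  10  15  21
  3   1   4  10  20   0  21

10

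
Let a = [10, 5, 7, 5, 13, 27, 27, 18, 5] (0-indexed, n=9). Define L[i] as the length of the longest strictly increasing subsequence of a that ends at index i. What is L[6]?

4

   i    0    1    2    3    4    5    6    7    8
a[i]   10    5    7    5   13   27   27   18    5
L[i]    1    1    2    1    3    4    4    4    1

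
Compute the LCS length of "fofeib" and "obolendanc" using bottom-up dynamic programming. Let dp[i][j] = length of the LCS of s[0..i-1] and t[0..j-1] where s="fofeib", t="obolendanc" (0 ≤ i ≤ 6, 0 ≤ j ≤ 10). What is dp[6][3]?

2

   ''  o  b  o  l  e  n  d  a  n  c
''  0  0  0  0  0  0  0  0  0  0  0
 f  0  0  0  0  0  0  0  0  0  0  0
 o  0  1  1  1  1  1  1  1  1  1  1
 f  0  1  1  1  1  1  1  1  1  1  1
 e  0  1  1  1  1  2  2  2  2  2  2
 i  0  1  1  1  1  2  2  2  2  2  2
 b  0  1  2  2  2  2  2  2  2  2  2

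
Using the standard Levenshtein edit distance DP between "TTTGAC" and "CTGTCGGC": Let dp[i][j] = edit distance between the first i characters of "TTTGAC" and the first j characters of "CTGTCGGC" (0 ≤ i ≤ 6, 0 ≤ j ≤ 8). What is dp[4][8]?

5

   ''  C  T  G  T  C  G  G  C
''  0  1  2  3  4  5  6  7  8
 T  1  1  1  2  3  4  5  6  7
 T  2  2  1  2  2  3  4  5  6
 T  3  3  2  2  2  3  4  5  6
 G  4  4  3  2  3  3  3  4  5
 A  5  5  4  3  3  4  4  4  5
 C  6  5  5  4  4  3  4  5  4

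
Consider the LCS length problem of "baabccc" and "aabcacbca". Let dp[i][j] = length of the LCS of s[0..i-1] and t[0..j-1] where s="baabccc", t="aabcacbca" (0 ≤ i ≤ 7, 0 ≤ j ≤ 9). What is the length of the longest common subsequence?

6

   ''  a  a  b  c  a  c  b  c  a
''  0  0  0  0  0  0  0  0  0  0
 b  0  0  0  1  1  1  1  1  1  1
 a  0  1  1  1  1  2  2  2  2  2
 a  0  1  2  2  2  2  2  2  2  3
 b  0  1  2  3  3  3  3  3  3  3
 c  0  1  2  3  4  4  4  4  4  4
 c  0  1  2  3  4  4  5  5  5  5
 c  0  1  2  3  4  4  5  5  6  6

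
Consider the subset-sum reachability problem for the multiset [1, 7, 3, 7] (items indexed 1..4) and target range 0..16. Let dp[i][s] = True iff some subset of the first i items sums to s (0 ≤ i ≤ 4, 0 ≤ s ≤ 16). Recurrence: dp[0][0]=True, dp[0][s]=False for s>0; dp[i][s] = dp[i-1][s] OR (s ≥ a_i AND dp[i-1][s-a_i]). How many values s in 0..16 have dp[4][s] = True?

10

i\s   0   1   2   3   4   5   6   7   8   9  10  11  12  13  14  15  16
  0   T   F   F   F   F   F   F   F   F   F   F   F   F   F   F   F   F
  1   T   T   F   F   F   F   F   F   F   F   F   F   F   F   F   F   F
  2   T   T   F   F   F   F   F   T   T   F   F   F   F   F   F   F   F
  3   T   T   F   T   T   F   F   T   T   F   T   T   F   F   F   F   F
  4   T   T   F   T   T   F   F   T   T   F   T   T   F   F   T   T   F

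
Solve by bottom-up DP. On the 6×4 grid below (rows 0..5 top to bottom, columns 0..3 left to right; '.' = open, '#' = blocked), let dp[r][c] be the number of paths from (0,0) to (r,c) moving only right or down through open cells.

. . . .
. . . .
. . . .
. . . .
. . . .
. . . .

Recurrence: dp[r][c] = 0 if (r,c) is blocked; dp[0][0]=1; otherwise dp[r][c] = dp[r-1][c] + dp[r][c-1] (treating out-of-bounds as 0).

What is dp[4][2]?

r\c   0   1   2   3
  0   1   1   1   1
  1   1   2   3   4
  2   1   3   6  10
  3   1   4  10  20
  4   1   5  15  35
  5   1   6  21  56

15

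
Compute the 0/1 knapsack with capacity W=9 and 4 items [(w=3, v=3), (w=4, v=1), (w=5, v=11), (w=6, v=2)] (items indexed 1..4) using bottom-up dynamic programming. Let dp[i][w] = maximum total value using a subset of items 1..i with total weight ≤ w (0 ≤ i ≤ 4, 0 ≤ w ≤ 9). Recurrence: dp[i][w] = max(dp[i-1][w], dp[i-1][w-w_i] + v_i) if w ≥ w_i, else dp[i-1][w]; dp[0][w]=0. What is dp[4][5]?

i\w   0   1   2   3   4   5   6   7   8   9
  0   0   0   0   0   0   0   0   0   0   0
  1   0   0   0   3   3   3   3   3   3   3
  2   0   0   0   3   3   3   3   4   4   4
  3   0   0   0   3   3  11  11  11  14  14
  4   0   0   0   3   3  11  11  11  14  14

11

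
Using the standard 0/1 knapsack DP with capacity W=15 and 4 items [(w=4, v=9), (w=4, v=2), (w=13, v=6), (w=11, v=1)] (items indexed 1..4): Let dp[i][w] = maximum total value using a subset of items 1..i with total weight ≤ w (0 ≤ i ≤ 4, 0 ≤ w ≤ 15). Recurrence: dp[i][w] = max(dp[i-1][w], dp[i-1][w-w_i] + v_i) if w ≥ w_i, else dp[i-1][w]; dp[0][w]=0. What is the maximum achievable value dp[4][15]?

i\w   0   1   2   3   4   5   6   7   8   9  10  11  12  13  14  15
  0   0   0   0   0   0   0   0   0   0   0   0   0   0   0   0   0
  1   0   0   0   0   9   9   9   9   9   9   9   9   9   9   9   9
  2   0   0   0   0   9   9   9   9  11  11  11  11  11  11  11  11
  3   0   0   0   0   9   9   9   9  11  11  11  11  11  11  11  11
  4   0   0   0   0   9   9   9   9  11  11  11  11  11  11  11  11

11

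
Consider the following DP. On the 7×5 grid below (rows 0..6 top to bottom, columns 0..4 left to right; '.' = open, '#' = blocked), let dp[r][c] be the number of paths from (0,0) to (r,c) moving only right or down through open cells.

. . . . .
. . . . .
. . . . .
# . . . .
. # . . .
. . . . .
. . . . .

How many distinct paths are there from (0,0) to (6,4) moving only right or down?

145

r\c   0   1   2   3   4
  0   1   1   1   1   1
  1   1   2   3   4   5
  2   1   3   6  10  15
  3   0   3   9  19  34
  4   0   0   9  28  62
  5   0   0   9  37  99
  6   0   0   9  46 145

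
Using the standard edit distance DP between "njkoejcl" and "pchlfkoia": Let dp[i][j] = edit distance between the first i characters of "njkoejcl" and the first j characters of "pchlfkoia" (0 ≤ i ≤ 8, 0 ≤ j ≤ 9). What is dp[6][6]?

   ''  p  c  h  l  f  k  o  i  a
''  0  1  2  3  4  5  6  7  8  9
 n  1  1  2  3  4  5  6  7  8  9
 j  2  2  2  3  4  5  6  7  8  9
 k  3  3  3  3  4  5  5  6  7  8
 o  4  4  4  4  4  5  6  5  6  7
 e  5  5  5  5  5  5  6  6  6  7
 j  6  6  6  6  6  6  6  7  7  7
 c  7  7  6  7  7  7  7  7  8  8
 l  8  8  7  7  7  8  8  8  8  9

6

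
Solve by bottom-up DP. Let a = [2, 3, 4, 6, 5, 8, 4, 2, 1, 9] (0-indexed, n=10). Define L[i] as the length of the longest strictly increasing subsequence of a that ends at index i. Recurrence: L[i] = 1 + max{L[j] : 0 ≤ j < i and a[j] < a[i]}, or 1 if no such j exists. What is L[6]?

3

   i    0    1    2    3    4    5    6    7    8    9
a[i]    2    3    4    6    5    8    4    2    1    9
L[i]    1    2    3    4    4    5    3    1    1    6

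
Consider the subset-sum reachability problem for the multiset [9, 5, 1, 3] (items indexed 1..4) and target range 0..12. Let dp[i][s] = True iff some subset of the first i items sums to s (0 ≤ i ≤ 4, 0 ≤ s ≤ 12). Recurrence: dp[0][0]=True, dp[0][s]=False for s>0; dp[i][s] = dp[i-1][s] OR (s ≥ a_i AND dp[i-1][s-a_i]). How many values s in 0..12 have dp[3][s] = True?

6

i\s   0   1   2   3   4   5   6   7   8   9  10  11  12
  0   T   F   F   F   F   F   F   F   F   F   F   F   F
  1   T   F   F   F   F   F   F   F   F   T   F   F   F
  2   T   F   F   F   F   T   F   F   F   T   F   F   F
  3   T   T   F   F   F   T   T   F   F   T   T   F   F
  4   T   T   F   T   T   T   T   F   T   T   T   F   T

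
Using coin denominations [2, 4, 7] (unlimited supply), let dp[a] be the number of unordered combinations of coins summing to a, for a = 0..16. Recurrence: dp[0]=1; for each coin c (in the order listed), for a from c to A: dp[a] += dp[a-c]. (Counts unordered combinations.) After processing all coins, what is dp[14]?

after  coin     0     1     2     3     4     5     6     7     8     9    10    11    12    13    14    15    16
          2     1     0     1     0     1     0     1     0     1     0     1     0     1     0     1     0     1
          4     1     0     1     0     2     0     2     0     3     0     3     0     4     0     4     0     5
          7     1     0     1     0     2     0     2     1     3     1     3     2     4     2     5     3     6

5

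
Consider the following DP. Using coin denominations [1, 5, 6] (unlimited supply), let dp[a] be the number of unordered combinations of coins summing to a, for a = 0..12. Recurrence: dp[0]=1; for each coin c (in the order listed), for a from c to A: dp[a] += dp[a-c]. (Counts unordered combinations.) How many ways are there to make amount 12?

6

after  coin     0     1     2     3     4     5     6     7     8     9    10    11    12
          1     1     1     1     1     1     1     1     1     1     1     1     1     1
          5     1     1     1     1     1     2     2     2     2     2     3     3     3
          6     1     1     1     1     1     2     3     3     3     3     4     5     6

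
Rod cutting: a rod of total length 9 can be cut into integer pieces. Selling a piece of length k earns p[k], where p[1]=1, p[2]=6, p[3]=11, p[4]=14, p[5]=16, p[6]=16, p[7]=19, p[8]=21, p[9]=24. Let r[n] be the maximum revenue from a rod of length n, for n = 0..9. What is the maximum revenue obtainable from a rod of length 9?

33

   n    0    1    2    3    4    5    6    7    8    9
r[n]    0    1    6   11   14   17   22   25   28   33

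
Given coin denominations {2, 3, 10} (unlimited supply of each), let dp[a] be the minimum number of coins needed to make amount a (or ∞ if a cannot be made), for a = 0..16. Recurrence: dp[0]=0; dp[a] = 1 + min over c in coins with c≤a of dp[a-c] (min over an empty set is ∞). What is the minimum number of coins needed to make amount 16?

 a  0  1  2  3  4  5  6  7  8  9 10 11 12 13 14 15 16
dp  0  -  1  1  2  2  2  3  3  3  1  4  2  2  3  3  3
(- denotes ∞ / unreachable)

3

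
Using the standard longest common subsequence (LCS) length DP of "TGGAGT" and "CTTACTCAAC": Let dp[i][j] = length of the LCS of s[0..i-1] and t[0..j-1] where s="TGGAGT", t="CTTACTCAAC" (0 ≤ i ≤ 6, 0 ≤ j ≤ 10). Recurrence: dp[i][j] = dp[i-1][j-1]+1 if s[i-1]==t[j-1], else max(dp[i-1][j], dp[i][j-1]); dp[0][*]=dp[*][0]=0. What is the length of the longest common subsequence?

   ''  C  T  T  A  C  T  C  A  A  C
''  0  0  0  0  0  0  0  0  0  0  0
 T  0  0  1  1  1  1  1  1  1  1  1
 G  0  0  1  1  1  1  1  1  1  1  1
 G  0  0  1  1  1  1  1  1  1  1  1
 A  0  0  1  1  2  2  2  2  2  2  2
 G  0  0  1  1  2  2  2  2  2  2  2
 T  0  0  1  2  2  2  3  3  3  3  3

3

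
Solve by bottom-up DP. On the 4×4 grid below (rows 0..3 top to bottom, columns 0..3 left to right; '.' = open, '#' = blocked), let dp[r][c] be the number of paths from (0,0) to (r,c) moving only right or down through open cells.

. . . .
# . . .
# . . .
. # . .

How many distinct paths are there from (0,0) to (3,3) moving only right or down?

9

r\c   0   1   2   3
  0   1   1   1   1
  1   0   1   2   3
  2   0   1   3   6
  3   0   0   3   9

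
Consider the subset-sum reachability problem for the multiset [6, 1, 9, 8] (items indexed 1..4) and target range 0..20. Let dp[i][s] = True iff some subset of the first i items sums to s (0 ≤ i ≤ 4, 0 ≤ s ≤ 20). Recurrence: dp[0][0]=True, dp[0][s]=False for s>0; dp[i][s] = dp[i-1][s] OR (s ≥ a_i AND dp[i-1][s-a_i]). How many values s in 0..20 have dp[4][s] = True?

12

i\s   0   1   2   3   4   5   6   7   8   9  10  11  12  13  14  15  16  17  18  19  20
  0   T   F   F   F   F   F   F   F   F   F   F   F   F   F   F   F   F   F   F   F   F
  1   T   F   F   F   F   F   T   F   F   F   F   F   F   F   F   F   F   F   F   F   F
  2   T   T   F   F   F   F   T   T   F   F   F   F   F   F   F   F   F   F   F   F   F
  3   T   T   F   F   F   F   T   T   F   T   T   F   F   F   F   T   T   F   F   F   F
  4   T   T   F   F   F   F   T   T   T   T   T   F   F   F   T   T   T   T   T   F   F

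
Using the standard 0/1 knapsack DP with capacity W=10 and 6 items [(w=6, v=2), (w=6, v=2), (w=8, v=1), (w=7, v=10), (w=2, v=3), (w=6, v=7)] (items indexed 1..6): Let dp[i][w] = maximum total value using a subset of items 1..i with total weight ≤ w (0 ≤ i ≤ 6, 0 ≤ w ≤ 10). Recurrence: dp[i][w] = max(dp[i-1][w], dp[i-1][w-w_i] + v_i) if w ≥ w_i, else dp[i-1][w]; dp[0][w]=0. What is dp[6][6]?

i\w   0   1   2   3   4   5   6   7   8   9  10
  0   0   0   0   0   0   0   0   0   0   0   0
  1   0   0   0   0   0   0   2   2   2   2   2
  2   0   0   0   0   0   0   2   2   2   2   2
  3   0   0   0   0   0   0   2   2   2   2   2
  4   0   0   0   0   0   0   2  10  10  10  10
  5   0   0   3   3   3   3   3  10  10  13  13
  6   0   0   3   3   3   3   7  10  10  13  13

7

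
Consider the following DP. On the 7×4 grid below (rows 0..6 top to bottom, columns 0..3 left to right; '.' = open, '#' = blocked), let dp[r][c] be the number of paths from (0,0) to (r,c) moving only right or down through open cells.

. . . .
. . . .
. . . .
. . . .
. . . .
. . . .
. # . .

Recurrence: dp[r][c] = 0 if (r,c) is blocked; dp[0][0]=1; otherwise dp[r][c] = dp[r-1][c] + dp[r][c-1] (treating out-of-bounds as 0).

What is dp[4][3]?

r\c   0   1   2   3
  0   1   1   1   1
  1   1   2   3   4
  2   1   3   6  10
  3   1   4  10  20
  4   1   5  15  35
  5   1   6  21  56
  6   1   0  21  77

35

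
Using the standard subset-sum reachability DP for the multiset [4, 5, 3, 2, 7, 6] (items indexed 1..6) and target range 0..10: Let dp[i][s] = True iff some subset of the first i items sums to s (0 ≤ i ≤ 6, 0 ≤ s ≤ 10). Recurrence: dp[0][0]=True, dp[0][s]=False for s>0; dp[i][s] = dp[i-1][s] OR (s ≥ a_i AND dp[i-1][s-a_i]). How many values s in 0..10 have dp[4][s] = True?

i\s   0   1   2   3   4   5   6   7   8   9  10
  0   T   F   F   F   F   F   F   F   F   F   F
  1   T   F   F   F   T   F   F   F   F   F   F
  2   T   F   F   F   T   T   F   F   F   T   F
  3   T   F   F   T   T   T   F   T   T   T   F
  4   T   F   T   T   T   T   T   T   T   T   T
  5   T   F   T   T   T   T   T   T   T   T   T
  6   T   F   T   T   T   T   T   T   T   T   T

10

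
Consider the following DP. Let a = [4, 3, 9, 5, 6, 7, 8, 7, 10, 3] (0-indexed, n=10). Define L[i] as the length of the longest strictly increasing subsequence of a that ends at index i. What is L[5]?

   i    0    1    2    3    4    5    6    7    8    9
a[i]    4    3    9    5    6    7    8    7   10    3
L[i]    1    1    2    2    3    4    5    4    6    1

4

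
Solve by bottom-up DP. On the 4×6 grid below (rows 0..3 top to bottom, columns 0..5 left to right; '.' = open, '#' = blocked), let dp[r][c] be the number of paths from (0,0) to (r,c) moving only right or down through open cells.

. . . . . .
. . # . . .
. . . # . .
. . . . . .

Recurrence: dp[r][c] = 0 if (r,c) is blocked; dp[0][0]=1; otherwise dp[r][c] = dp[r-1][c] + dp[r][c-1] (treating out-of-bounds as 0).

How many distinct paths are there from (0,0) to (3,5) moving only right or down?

14

r\c   0   1   2   3   4   5
  0   1   1   1   1   1   1
  1   1   2   0   1   2   3
  2   1   3   3   0   2   5
  3   1   4   7   7   9  14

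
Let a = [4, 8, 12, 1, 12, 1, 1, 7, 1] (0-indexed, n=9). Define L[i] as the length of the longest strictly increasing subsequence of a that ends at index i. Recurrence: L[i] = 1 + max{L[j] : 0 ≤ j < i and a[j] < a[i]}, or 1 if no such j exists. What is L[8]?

1

   i    0    1    2    3    4    5    6    7    8
a[i]    4    8   12    1   12    1    1    7    1
L[i]    1    2    3    1    3    1    1    2    1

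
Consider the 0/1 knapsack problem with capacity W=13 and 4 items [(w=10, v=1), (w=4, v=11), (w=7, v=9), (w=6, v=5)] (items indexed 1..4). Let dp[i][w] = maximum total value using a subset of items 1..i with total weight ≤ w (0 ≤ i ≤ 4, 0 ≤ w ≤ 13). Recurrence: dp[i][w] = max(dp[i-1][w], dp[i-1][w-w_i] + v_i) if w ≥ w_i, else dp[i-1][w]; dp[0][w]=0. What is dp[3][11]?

20

i\w   0   1   2   3   4   5   6   7   8   9  10  11  12  13
  0   0   0   0   0   0   0   0   0   0   0   0   0   0   0
  1   0   0   0   0   0   0   0   0   0   0   1   1   1   1
  2   0   0   0   0  11  11  11  11  11  11  11  11  11  11
  3   0   0   0   0  11  11  11  11  11  11  11  20  20  20
  4   0   0   0   0  11  11  11  11  11  11  16  20  20  20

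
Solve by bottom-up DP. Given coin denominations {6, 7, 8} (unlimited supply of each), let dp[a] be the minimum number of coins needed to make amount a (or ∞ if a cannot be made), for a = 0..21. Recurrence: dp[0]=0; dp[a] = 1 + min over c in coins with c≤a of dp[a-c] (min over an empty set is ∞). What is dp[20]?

 a  0  1  2  3  4  5  6  7  8  9 10 11 12 13 14 15 16 17 18 19 20 21
dp  0  -  -  -  -  -  1  1  1  -  -  -  2  2  2  2  2  -  3  3  3  3
(- denotes ∞ / unreachable)

3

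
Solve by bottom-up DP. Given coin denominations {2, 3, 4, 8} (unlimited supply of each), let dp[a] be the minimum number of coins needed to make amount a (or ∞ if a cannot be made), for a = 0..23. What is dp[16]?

 a  0  1  2  3  4  5  6  7  8  9 10 11 12 13 14 15 16 17 18 19 20 21 22 23
dp  0  -  1  1  1  2  2  2  1  3  2  2  2  3  3  3  2  4  3  3  3  4  4  4
(- denotes ∞ / unreachable)

2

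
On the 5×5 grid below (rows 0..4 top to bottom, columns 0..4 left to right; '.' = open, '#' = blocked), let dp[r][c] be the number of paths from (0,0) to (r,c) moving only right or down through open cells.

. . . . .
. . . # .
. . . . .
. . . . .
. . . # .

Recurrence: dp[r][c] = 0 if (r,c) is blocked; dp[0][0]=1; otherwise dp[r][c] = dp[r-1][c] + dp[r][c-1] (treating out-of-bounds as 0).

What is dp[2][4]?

7

r\c   0   1   2   3   4
  0   1   1   1   1   1
  1   1   2   3   0   1
  2   1   3   6   6   7
  3   1   4  10  16  23
  4   1   5  15   0  23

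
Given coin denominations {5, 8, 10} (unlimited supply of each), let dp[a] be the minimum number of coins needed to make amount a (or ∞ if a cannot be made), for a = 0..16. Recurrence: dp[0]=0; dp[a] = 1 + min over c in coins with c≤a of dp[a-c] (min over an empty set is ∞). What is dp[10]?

1

 a  0  1  2  3  4  5  6  7  8  9 10 11 12 13 14 15 16
dp  0  -  -  -  -  1  -  -  1  -  1  -  -  2  -  2  2
(- denotes ∞ / unreachable)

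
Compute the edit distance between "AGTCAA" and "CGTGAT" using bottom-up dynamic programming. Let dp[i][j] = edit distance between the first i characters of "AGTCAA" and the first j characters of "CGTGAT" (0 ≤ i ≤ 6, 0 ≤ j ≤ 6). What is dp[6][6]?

3

   ''  C  G  T  G  A  T
''  0  1  2  3  4  5  6
 A  1  1  2  3  4  4  5
 G  2  2  1  2  3  4  5
 T  3  3  2  1  2  3  4
 C  4  3  3  2  2  3  4
 A  5  4  4  3  3  2  3
 A  6  5  5  4  4  3  3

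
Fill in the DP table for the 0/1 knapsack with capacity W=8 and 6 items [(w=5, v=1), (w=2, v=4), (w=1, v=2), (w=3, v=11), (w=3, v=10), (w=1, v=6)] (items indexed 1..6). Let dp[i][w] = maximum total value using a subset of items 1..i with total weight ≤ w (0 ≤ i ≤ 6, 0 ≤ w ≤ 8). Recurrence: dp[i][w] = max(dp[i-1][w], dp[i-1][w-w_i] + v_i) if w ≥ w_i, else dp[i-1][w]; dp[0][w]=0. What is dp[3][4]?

6

i\w   0   1   2   3   4   5   6   7   8
  0   0   0   0   0   0   0   0   0   0
  1   0   0   0   0   0   1   1   1   1
  2   0   0   4   4   4   4   4   5   5
  3   0   2   4   6   6   6   6   6   7
  4   0   2   4  11  13  15  17  17  17
  5   0   2   4  11  13  15  21  23  25
  6   0   6   8  11  17  19  21  27  29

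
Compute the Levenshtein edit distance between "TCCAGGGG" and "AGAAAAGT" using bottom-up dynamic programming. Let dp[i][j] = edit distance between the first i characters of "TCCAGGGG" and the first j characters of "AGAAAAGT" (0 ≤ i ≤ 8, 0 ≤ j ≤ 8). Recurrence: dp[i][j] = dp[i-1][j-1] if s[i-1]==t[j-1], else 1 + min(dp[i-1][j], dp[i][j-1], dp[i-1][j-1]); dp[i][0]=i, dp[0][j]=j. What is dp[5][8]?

6

   ''  A  G  A  A  A  A  G  T
''  0  1  2  3  4  5  6  7  8
 T  1  1  2  3  4  5  6  7  7
 C  2  2  2  3  4  5  6  7  8
 C  3  3  3  3  4  5  6  7  8
 A  4  3  4  3  3  4  5  6  7
 G  5  4  3  4  4  4  5  5  6
 G  6  5  4  4  5  5  5  5  6
 G  7  6  5  5  5  6  6  5  6
 G  8  7  6  6  6  6  7  6  6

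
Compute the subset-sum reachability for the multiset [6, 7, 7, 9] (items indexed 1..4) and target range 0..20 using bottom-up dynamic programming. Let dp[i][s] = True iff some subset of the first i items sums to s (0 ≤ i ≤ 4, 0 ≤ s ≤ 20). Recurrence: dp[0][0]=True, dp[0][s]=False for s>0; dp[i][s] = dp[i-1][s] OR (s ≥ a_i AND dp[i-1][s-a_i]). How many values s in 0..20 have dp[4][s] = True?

9

i\s   0   1   2   3   4   5   6   7   8   9  10  11  12  13  14  15  16  17  18  19  20
  0   T   F   F   F   F   F   F   F   F   F   F   F   F   F   F   F   F   F   F   F   F
  1   T   F   F   F   F   F   T   F   F   F   F   F   F   F   F   F   F   F   F   F   F
  2   T   F   F   F   F   F   T   T   F   F   F   F   F   T   F   F   F   F   F   F   F
  3   T   F   F   F   F   F   T   T   F   F   F   F   F   T   T   F   F   F   F   F   T
  4   T   F   F   F   F   F   T   T   F   T   F   F   F   T   T   T   T   F   F   F   T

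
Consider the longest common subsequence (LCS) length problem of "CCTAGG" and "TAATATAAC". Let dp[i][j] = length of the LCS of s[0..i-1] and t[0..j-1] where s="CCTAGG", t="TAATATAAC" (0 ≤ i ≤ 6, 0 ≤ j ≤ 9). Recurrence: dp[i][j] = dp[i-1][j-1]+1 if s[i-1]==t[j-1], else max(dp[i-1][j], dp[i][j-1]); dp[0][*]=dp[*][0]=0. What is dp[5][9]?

2

   ''  T  A  A  T  A  T  A  A  C
''  0  0  0  0  0  0  0  0  0  0
 C  0  0  0  0  0  0  0  0  0  1
 C  0  0  0  0  0  0  0  0  0  1
 T  0  1  1  1  1  1  1  1  1  1
 A  0  1  2  2  2  2  2  2  2  2
 G  0  1  2  2  2  2  2  2  2  2
 G  0  1  2  2  2  2  2  2  2  2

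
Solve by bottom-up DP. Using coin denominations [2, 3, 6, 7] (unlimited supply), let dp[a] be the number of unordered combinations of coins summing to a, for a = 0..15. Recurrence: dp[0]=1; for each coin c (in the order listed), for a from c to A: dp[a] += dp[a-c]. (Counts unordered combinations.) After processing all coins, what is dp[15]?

9

after  coin     0     1     2     3     4     5     6     7     8     9    10    11    12    13    14    15
          2     1     0     1     0     1     0     1     0     1     0     1     0     1     0     1     0
          3     1     0     1     1     1     1     2     1     2     2     2     2     3     2     3     3
          6     1     0     1     1     1     1     3     1     3     3     3     3     6     3     6     6
          7     1     0     1     1     1     1     3     2     3     4     4     4     7     6     8     9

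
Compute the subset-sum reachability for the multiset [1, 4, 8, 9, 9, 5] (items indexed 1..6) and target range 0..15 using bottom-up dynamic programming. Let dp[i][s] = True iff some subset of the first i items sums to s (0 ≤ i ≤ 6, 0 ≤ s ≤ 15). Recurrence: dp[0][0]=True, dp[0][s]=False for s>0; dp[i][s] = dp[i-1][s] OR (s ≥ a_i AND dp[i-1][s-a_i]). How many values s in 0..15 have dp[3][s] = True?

i\s   0   1   2   3   4   5   6   7   8   9  10  11  12  13  14  15
  0   T   F   F   F   F   F   F   F   F   F   F   F   F   F   F   F
  1   T   T   F   F   F   F   F   F   F   F   F   F   F   F   F   F
  2   T   T   F   F   T   T   F   F   F   F   F   F   F   F   F   F
  3   T   T   F   F   T   T   F   F   T   T   F   F   T   T   F   F
  4   T   T   F   F   T   T   F   F   T   T   T   F   T   T   T   F
  5   T   T   F   F   T   T   F   F   T   T   T   F   T   T   T   F
  6   T   T   F   F   T   T   T   F   T   T   T   F   T   T   T   T

8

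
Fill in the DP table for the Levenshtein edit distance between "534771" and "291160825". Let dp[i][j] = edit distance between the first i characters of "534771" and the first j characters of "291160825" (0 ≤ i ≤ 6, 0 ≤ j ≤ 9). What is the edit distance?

   ''  2  9  1  1  6  0  8  2  5
''  0  1  2  3  4  5  6  7  8  9
 5  1  1  2  3  4  5  6  7  8  8
 3  2  2  2  3  4  5  6  7  8  9
 4  3  3  3  3  4  5  6  7  8  9
 7  4  4  4  4  4  5  6  7  8  9
 7  5  5  5  5  5  5  6  7  8  9
 1  6  6  6  5  5  6  6  7  8  9

9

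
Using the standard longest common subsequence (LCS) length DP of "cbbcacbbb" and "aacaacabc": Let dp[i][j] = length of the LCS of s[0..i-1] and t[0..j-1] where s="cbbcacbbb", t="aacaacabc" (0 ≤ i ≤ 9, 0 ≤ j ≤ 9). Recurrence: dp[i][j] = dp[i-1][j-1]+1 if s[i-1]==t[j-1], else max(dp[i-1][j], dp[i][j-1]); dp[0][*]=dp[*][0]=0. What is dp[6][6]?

3

   ''  a  a  c  a  a  c  a  b  c
''  0  0  0  0  0  0  0  0  0  0
 c  0  0  0  1  1  1  1  1  1  1
 b  0  0  0  1  1  1  1  1  2  2
 b  0  0  0  1  1  1  1  1  2  2
 c  0  0  0  1  1  1  2  2  2  3
 a  0  1  1  1  2  2  2  3  3  3
 c  0  1  1  2  2  2  3  3  3  4
 b  0  1  1  2  2  2  3  3  4  4
 b  0  1  1  2  2  2  3  3  4  4
 b  0  1  1  2  2  2  3  3  4  4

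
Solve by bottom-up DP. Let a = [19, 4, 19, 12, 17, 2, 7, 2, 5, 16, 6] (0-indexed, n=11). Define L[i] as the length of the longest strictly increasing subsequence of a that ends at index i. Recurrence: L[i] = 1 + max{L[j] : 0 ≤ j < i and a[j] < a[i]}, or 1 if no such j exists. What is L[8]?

2

   i    0    1    2    3    4    5    6    7    8    9   10
a[i]   19    4   19   12   17    2    7    2    5   16    6
L[i]    1    1    2    2    3    1    2    1    2    3    3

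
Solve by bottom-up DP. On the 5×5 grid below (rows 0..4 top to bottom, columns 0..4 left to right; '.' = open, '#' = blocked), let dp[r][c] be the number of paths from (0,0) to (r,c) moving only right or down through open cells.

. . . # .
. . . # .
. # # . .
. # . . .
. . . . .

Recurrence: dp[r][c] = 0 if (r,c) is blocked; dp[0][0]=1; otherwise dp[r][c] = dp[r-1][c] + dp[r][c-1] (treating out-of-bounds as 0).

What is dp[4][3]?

1

r\c   0   1   2   3   4
  0   1   1   1   0   0
  1   1   2   3   0   0
  2   1   0   0   0   0
  3   1   0   0   0   0
  4   1   1   1   1   1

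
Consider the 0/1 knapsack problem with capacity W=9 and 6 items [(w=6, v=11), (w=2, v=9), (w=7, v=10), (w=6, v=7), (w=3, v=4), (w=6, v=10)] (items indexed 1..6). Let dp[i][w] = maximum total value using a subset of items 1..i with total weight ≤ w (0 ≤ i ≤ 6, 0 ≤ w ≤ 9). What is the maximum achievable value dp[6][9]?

i\w   0   1   2   3   4   5   6   7   8   9
  0   0   0   0   0   0   0   0   0   0   0
  1   0   0   0   0   0   0  11  11  11  11
  2   0   0   9   9   9   9  11  11  20  20
  3   0   0   9   9   9   9  11  11  20  20
  4   0   0   9   9   9   9  11  11  20  20
  5   0   0   9   9   9  13  13  13  20  20
  6   0   0   9   9   9  13  13  13  20  20

20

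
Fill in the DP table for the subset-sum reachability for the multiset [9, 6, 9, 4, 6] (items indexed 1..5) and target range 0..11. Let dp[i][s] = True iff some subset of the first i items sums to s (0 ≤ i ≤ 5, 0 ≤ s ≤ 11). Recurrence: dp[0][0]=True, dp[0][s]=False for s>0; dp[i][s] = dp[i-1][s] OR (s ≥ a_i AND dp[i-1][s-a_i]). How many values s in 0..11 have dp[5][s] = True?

5

i\s   0   1   2   3   4   5   6   7   8   9  10  11
  0   T   F   F   F   F   F   F   F   F   F   F   F
  1   T   F   F   F   F   F   F   F   F   T   F   F
  2   T   F   F   F   F   F   T   F   F   T   F   F
  3   T   F   F   F   F   F   T   F   F   T   F   F
  4   T   F   F   F   T   F   T   F   F   T   T   F
  5   T   F   F   F   T   F   T   F   F   T   T   F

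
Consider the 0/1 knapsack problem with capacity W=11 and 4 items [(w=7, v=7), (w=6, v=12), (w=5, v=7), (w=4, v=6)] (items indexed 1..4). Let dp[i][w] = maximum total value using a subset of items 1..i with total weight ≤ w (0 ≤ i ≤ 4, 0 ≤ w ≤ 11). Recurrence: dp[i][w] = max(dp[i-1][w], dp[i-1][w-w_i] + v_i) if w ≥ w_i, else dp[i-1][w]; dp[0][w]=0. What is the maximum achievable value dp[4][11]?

19

i\w   0   1   2   3   4   5   6   7   8   9  10  11
  0   0   0   0   0   0   0   0   0   0   0   0   0
  1   0   0   0   0   0   0   0   7   7   7   7   7
  2   0   0   0   0   0   0  12  12  12  12  12  12
  3   0   0   0   0   0   7  12  12  12  12  12  19
  4   0   0   0   0   6   7  12  12  12  13  18  19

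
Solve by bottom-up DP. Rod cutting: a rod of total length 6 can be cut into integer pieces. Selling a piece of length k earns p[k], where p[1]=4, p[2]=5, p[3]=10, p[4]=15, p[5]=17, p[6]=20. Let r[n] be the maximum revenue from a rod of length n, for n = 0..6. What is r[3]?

12

   n    0    1    2    3    4    5    6
r[n]    0    4    8   12   16   20   24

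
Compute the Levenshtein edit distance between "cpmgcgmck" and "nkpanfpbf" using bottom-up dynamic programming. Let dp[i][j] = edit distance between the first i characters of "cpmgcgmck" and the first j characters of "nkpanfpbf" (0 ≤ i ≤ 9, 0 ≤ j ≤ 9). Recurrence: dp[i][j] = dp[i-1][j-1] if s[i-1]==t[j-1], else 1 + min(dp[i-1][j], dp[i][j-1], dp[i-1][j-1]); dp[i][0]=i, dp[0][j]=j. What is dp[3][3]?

   ''  n  k  p  a  n  f  p  b  f
''  0  1  2  3  4  5  6  7  8  9
 c  1  1  2  3  4  5  6  7  8  9
 p  2  2  2  2  3  4  5  6  7  8
 m  3  3  3  3  3  4  5  6  7  8
 g  4  4  4  4  4  4  5  6  7  8
 c  5  5  5  5  5  5  5  6  7  8
 g  6  6  6  6  6  6  6  6  7  8
 m  7  7  7  7  7  7  7  7  7  8
 c  8  8  8  8  8  8  8  8  8  8
 k  9  9  8  9  9  9  9  9  9  9

3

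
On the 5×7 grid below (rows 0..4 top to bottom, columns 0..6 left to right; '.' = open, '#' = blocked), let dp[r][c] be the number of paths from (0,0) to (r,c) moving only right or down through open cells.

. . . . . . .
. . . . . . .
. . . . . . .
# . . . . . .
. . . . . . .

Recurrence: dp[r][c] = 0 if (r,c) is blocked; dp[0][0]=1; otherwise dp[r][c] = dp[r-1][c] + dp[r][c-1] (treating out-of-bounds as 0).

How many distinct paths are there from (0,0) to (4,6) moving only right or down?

203

r\c   0   1   2   3   4   5   6
  0   1   1   1   1   1   1   1
  1   1   2   3   4   5   6   7
  2   1   3   6  10  15  21  28
  3   0   3   9  19  34  55  83
  4   0   3  12  31  65 120 203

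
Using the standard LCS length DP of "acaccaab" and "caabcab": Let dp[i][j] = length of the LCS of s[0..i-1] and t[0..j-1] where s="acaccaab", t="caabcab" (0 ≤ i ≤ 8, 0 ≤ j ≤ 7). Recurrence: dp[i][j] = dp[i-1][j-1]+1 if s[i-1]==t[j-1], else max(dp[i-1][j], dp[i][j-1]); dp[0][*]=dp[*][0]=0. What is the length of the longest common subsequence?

   ''  c  a  a  b  c  a  b
''  0  0  0  0  0  0  0  0
 a  0  0  1  1  1  1  1  1
 c  0  1  1  1  1  2  2  2
 a  0  1  2  2  2  2  3  3
 c  0  1  2  2  2  3  3  3
 c  0  1  2  2  2  3  3  3
 a  0  1  2  3  3  3  4  4
 a  0  1  2  3  3  3  4  4
 b  0  1  2  3  4  4  4  5

5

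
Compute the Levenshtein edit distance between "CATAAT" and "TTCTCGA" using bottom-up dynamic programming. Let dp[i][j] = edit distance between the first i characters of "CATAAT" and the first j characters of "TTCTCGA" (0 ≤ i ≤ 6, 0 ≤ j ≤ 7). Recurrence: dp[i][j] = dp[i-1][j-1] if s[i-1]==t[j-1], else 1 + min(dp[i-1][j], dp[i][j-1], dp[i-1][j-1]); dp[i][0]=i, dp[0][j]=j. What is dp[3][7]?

6

   ''  T  T  C  T  C  G  A
''  0  1  2  3  4  5  6  7
 C  1  1  2  2  3  4  5  6
 A  2  2  2  3  3  4  5  5
 T  3  2  2  3  3  4  5  6
 A  4  3  3  3  4  4  5  5
 A  5  4  4  4  4  5  5  5
 T  6  5  4  5  4  5  6  6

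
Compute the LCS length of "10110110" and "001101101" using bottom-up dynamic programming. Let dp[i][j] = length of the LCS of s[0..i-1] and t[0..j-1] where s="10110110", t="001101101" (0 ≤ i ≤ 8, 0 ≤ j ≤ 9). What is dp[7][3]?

   ''  0  0  1  1  0  1  1  0  1
''  0  0  0  0  0  0  0  0  0  0
 1  0  0  0  1  1  1  1  1  1  1
 0  0  1  1  1  1  2  2  2  2  2
 1  0  1  1  2  2  2  3  3  3  3
 1  0  1  1  2  3  3  3  4  4  4
 0  0  1  2  2  3  4  4  4  5  5
 1  0  1  2  3  3  4  5  5  5  6
 1  0  1  2  3  4  4  5  6  6  6
 0  0  1  2  3  4  5  5  6  7  7

3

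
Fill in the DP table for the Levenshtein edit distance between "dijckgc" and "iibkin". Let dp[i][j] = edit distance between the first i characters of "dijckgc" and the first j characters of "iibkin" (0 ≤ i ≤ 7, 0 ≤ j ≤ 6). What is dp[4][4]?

   ''  i  i  b  k  i  n
''  0  1  2  3  4  5  6
 d  1  1  2  3  4  5  6
 i  2  1  1  2  3  4  5
 j  3  2  2  2  3  4  5
 c  4  3  3  3  3  4  5
 k  5  4  4  4  3  4  5
 g  6  5  5  5  4  4  5
 c  7  6  6  6  5  5  5

3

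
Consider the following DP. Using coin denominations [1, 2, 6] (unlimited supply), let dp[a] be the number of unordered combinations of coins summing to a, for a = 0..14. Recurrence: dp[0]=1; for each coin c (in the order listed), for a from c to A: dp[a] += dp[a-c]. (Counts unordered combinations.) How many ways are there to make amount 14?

15

after  coin     0     1     2     3     4     5     6     7     8     9    10    11    12    13    14
          1     1     1     1     1     1     1     1     1     1     1     1     1     1     1     1
          2     1     1     2     2     3     3     4     4     5     5     6     6     7     7     8
          6     1     1     2     2     3     3     5     5     7     7     9     9    12    12    15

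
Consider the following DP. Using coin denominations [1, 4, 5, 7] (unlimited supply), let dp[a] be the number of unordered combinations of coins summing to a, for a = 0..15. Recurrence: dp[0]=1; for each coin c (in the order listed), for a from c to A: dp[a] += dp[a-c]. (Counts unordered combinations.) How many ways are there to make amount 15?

15

after  coin     0     1     2     3     4     5     6     7     8     9    10    11    12    13    14    15
          1     1     1     1     1     1     1     1     1     1     1     1     1     1     1     1     1
          4     1     1     1     1     2     2     2     2     3     3     3     3     4     4     4     4
          5     1     1     1     1     2     3     3     3     4     5     6     6     7     8     9    10
          7     1     1     1     1     2     3     3     4     5     6     7     8    10    11    13    15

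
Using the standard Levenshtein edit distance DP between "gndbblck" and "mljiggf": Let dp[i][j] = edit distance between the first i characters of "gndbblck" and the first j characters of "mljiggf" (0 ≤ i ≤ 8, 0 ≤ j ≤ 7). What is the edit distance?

8

   ''  m  l  j  i  g  g  f
''  0  1  2  3  4  5  6  7
 g  1  1  2  3  4  4  5  6
 n  2  2  2  3  4  5  5  6
 d  3  3  3  3  4  5  6  6
 b  4  4  4  4  4  5  6  7
 b  5  5  5  5  5  5  6  7
 l  6  6  5  6  6  6  6  7
 c  7  7  6  6  7  7  7  7
 k  8  8  7  7  7  8  8  8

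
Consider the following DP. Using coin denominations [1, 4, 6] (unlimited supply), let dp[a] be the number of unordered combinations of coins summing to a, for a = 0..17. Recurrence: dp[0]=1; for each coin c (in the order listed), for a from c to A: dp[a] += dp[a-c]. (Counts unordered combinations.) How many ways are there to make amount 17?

after  coin     0     1     2     3     4     5     6     7     8     9    10    11    12    13    14    15    16    17
          1     1     1     1     1     1     1     1     1     1     1     1     1     1     1     1     1     1     1
          4     1     1     1     1     2     2     2     2     3     3     3     3     4     4     4     4     5     5
          6     1     1     1     1     2     2     3     3     4     4     5     5     7     7     8     8    10    10

10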